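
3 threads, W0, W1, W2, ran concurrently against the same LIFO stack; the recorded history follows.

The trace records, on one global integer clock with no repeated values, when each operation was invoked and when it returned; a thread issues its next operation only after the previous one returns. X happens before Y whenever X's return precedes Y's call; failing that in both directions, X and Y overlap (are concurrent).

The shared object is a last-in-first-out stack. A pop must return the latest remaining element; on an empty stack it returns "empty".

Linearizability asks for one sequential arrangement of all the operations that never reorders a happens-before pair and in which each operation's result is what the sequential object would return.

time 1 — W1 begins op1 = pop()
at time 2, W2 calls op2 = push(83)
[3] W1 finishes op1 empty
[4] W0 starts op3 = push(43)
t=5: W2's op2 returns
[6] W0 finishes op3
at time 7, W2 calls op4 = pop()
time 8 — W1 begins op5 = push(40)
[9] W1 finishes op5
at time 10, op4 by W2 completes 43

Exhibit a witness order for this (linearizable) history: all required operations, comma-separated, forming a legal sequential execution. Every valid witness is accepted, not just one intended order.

after step 1 (op1 pop() → empty): stack <>
after step 2 (op2 push(83)): stack <83>
after step 3 (op3 push(43)): stack <83,43>
after step 4 (op4 pop() → 43): stack <83>
after step 5 (op5 push(40)): stack <83,40>

op1, op2, op3, op4, op5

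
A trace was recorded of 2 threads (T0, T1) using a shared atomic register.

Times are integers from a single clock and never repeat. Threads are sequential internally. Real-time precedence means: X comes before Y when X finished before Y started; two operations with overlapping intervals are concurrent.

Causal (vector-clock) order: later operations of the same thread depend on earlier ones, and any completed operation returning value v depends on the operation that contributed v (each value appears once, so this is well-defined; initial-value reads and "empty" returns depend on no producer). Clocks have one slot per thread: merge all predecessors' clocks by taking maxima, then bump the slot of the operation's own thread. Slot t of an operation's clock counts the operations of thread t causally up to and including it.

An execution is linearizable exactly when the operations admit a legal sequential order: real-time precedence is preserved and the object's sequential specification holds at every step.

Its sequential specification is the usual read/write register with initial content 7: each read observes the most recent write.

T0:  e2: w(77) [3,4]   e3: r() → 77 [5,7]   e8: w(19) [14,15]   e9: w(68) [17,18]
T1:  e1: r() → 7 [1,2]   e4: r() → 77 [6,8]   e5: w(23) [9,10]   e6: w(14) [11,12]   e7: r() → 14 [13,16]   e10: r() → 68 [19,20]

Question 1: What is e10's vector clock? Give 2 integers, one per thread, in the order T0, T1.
root op e1, invoked 1: fresh clock plus T1's own tick → (0, 1)
root op e2, invoked 3: fresh clock plus T0's own tick → (1, 0)
e3, invoked 5, takes VC(e2)=(1, 0) under max, adds 1 for T0 → (2, 0)
e4, invoked 6, takes VC(e1)=(0, 1), VC(e2)=(1, 0) under max, adds 1 for T1 → (1, 2)
e8, invoked 14, takes VC(e3)=(2, 0) under max, adds 1 for T0 → (3, 0)
e5, invoked 9, takes VC(e4)=(1, 2) under max, adds 1 for T1 → (1, 3)
e9, invoked 17, takes VC(e8)=(3, 0) under max, adds 1 for T0 → (4, 0)
e6, invoked 11, takes VC(e5)=(1, 3) under max, adds 1 for T1 → (1, 4)
e7, invoked 13, takes VC(e6)=(1, 4) under max, adds 1 for T1 → (1, 5)
e10, invoked 19, takes VC(e7)=(1, 5), VC(e9)=(4, 0) under max, adds 1 for T1 → (4, 6)
target: VC(e10) = (4, 6)

(4, 6)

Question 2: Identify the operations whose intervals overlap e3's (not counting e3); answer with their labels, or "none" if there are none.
overlap test against e3 [5,7]: concurrent iff the interval meets 5..7
e1 [1,2]: before
e2 [3,4]: before
e4 [6,8]: concurrent
e5 [9,10]: after
e6 [11,12]: after
e7 [13,16]: after
e8 [14,15]: after
e9 [17,18]: after
e10 [19,20]: after

e4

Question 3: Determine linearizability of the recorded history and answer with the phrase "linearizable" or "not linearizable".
one valid linearization: e1, e2, e3, e4, e5, e6, e7, e8, e9, e10
step 1: e1 r() → 7 — value 7
step 2: e2 w(77) — value 77
step 3: e3 r() → 77 — value 77
step 4: e4 r() → 77 — value 77
step 5: e5 w(23) — value 23
step 6: e6 w(14) — value 14
step 7: e7 r() → 14 — value 14
step 8: e8 w(19) — value 19
step 9: e9 w(68) — value 68
step 10: e10 r() → 68 — value 68

linearizable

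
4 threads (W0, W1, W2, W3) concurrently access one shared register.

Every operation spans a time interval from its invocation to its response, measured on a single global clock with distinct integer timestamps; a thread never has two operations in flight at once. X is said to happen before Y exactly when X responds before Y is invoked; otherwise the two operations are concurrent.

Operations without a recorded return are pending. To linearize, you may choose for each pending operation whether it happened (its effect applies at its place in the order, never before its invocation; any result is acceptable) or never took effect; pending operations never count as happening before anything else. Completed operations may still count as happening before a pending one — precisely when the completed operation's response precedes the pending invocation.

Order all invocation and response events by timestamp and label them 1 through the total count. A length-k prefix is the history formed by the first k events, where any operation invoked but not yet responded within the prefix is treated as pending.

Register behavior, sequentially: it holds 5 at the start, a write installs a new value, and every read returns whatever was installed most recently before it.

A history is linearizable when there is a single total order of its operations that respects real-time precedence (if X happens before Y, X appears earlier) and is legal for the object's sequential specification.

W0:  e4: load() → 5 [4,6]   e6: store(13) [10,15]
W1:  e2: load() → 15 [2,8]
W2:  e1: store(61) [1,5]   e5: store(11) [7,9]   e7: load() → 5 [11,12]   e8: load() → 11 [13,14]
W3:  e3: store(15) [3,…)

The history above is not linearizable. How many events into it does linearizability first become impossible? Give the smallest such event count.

a valid linearization of events 1..11 exists, for instance e4, e1, e3, e2, e5:
1. e4 load() → 5, leaving value 5
2. e1 store(61), leaving value 61
3. e3 store(15) (pending, included), leaving value 15
4. e2 load() → 15, leaving value 15
5. e5 store(11), leaving value 11
include event 12 — e7 responding at 12 — and every candidate order breaks
no completion choice of the 2 pending operations (e3, e6) rescues it — every subset was tried
for example e1, e2, e4, e5, e7 (pending dropped) fails at step 2: e2 load() → 15 is not legal there
for example e1, e4, e2, e5, e7 (pending dropped) fails at step 2: e4 load() → 5 is not legal there

12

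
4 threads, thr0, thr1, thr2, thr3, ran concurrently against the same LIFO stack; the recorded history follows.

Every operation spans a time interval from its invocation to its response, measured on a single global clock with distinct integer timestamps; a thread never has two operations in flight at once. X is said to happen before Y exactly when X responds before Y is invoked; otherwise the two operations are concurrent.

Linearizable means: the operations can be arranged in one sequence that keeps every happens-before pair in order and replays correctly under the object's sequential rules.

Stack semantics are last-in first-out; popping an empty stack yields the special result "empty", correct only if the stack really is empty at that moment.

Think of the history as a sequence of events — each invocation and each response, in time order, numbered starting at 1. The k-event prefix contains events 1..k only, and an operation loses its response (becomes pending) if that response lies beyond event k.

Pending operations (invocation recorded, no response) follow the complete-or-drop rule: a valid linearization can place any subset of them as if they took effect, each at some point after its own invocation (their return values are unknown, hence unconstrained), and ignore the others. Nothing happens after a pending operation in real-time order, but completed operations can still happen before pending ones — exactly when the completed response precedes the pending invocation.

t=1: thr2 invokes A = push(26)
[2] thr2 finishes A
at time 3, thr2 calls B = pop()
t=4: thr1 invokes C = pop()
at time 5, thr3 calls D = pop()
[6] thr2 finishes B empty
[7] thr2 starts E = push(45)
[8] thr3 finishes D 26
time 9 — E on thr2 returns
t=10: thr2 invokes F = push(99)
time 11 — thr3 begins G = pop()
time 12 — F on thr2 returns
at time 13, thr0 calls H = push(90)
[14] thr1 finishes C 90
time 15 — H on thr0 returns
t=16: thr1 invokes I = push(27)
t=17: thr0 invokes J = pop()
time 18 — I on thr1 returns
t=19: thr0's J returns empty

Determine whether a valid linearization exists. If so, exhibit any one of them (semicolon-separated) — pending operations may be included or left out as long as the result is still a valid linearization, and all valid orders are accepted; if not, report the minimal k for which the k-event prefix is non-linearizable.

already the first 19 events (up to J's response at time 19) admit no linearization; the first 18 still do
36 orders of the 9 completed LIFO stack ops respect real time; none is legal
include/drop combinations of the 1 pending operation (G) were all tried; none helps
one such order, A, B, C, D, E, F, H, I, J (pending dropped), breaks at step 2 where B pop() → empty is illegal
one such order, A, B, C, D, E, F, H, J, I (pending dropped), breaks at step 2 where B pop() → empty is illegal

not linearizable — minimal violating prefix: 19 events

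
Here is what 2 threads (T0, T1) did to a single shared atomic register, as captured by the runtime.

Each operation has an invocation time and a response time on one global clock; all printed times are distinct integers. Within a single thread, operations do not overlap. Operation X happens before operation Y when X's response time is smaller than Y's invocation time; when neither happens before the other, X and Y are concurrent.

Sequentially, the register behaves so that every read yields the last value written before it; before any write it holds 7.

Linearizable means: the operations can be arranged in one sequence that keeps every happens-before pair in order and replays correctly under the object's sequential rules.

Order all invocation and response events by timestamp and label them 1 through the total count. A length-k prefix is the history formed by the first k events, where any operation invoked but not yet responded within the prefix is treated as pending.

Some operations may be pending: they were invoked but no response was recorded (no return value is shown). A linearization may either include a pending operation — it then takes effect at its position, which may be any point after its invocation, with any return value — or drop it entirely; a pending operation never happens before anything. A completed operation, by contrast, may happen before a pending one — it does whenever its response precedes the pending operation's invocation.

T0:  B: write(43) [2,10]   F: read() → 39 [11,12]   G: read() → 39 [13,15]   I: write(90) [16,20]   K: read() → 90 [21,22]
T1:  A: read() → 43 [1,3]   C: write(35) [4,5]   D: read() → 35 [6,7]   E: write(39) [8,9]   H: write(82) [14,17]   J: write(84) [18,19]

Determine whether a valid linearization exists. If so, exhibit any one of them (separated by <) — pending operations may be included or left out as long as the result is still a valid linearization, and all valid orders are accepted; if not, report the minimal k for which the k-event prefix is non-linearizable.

1. B write(43), leaving value 43
2. A read() → 43, leaving value 43
3. C write(35), leaving value 35
4. D read() → 35, leaving value 35
5. E write(39), leaving value 39
6. F read() → 39, leaving value 39
7. G read() → 39, leaving value 39
8. H write(82), leaving value 82
9. J write(84), leaving value 84
10. I write(90), leaving value 90
11. K read() → 90, leaving value 90

linearizable — witness: B < A < C < D < E < F < G < H < J < I < K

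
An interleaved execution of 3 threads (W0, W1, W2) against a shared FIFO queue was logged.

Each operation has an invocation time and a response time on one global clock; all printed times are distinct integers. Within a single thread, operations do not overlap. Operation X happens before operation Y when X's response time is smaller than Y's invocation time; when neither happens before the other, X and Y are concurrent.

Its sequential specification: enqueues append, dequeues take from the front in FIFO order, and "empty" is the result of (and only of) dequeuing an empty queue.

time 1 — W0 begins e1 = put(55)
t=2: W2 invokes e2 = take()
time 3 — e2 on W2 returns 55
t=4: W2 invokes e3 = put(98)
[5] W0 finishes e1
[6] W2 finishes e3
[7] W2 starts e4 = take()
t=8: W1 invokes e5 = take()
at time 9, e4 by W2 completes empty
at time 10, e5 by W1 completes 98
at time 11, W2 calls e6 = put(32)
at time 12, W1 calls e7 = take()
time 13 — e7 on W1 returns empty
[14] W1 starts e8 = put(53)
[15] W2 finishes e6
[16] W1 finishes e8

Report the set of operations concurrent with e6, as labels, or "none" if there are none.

e7, e8

e6 spans [11,15]; an op avoiding the whole window 11..15 is ordered, any other is concurrent
e1 [1,5]: before
e2 [2,3]: before
e3 [4,6]: before
e4 [7,9]: before
e5 [8,10]: before
e7 [12,13]: concurrent
e8 [14,16]: concurrent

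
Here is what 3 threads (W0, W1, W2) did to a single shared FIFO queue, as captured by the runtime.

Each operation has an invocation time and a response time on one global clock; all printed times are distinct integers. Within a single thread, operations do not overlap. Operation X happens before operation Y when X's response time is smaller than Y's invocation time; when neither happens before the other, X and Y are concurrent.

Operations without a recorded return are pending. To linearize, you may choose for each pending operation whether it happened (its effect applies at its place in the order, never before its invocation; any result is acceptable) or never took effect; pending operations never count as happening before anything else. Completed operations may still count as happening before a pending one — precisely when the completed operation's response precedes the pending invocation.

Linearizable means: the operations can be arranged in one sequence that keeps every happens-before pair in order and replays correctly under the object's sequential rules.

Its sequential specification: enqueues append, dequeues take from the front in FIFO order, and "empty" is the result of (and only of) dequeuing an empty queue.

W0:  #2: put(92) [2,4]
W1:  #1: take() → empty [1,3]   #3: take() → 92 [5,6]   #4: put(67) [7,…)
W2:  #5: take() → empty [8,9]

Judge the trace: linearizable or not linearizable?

linearizable

one valid linearization: #1, #2, #3, #5
after step 1 (#1 take() → empty): queue <>
after step 2 (#2 put(92)): queue <92>
after step 3 (#3 take() → 92): queue <>
after step 4 (#5 take() → empty): queue <>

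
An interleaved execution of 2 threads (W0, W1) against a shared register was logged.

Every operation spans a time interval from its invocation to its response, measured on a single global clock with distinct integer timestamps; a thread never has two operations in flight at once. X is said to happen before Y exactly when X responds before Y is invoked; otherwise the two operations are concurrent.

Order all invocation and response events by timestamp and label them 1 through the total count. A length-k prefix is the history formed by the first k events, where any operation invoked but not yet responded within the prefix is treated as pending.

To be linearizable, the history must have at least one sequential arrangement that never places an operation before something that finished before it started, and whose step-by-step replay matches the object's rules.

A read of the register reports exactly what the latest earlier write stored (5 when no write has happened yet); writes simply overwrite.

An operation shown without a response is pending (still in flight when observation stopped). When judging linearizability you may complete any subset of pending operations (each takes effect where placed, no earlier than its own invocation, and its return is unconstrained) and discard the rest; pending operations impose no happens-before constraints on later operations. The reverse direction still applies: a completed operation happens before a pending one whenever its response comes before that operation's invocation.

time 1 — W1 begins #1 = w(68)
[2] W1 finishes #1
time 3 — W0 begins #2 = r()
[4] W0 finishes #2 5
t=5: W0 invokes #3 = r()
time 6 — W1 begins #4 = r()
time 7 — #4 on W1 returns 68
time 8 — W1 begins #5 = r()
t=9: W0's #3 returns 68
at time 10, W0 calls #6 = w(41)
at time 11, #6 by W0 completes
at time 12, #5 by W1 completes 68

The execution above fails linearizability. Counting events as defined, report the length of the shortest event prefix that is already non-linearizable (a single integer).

one valid order for events 1..3 is #1:
after step 1 (#1 w(68)): value 68
at event 4 (#2's time-4 response) nothing linearizes any more
sample order #1, #2 stalls at step 2 — #2 r() → 5 has no legal effect

4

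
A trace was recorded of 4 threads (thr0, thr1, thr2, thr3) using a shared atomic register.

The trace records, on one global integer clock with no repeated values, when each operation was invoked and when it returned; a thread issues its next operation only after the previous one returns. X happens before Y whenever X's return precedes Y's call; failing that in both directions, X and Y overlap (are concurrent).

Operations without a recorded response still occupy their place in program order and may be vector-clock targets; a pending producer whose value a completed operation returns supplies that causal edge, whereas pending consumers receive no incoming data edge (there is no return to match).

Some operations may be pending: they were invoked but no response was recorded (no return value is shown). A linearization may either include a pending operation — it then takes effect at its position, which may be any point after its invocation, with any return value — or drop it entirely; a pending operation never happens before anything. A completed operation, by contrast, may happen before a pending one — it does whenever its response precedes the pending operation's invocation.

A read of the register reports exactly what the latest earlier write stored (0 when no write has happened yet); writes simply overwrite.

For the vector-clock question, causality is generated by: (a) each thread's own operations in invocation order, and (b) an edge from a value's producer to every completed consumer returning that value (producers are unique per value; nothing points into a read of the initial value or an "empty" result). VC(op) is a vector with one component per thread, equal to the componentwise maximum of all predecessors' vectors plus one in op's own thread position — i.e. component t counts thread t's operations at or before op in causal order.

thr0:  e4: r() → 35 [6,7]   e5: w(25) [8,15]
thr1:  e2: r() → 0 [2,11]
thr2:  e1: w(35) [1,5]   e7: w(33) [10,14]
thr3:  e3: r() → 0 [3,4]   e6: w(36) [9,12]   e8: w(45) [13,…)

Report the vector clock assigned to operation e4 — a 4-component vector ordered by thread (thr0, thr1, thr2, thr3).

e3 (invocation 3): nothing precedes it; thr3's component alone gives (0, 0, 0, 1)
e1 (invocation 1): nothing precedes it; thr2's component alone gives (0, 0, 1, 0)
e2 (invocation 2): nothing precedes it; thr1's component alone gives (0, 1, 0, 0)
VC(e6, invoked at 9): max of VC(e3)=(0, 0, 0, 1), then +1 on thread thr3 → (0, 0, 0, 2)
VC(e7, invoked at 10): max of VC(e1)=(0, 0, 1, 0), then +1 on thread thr2 → (0, 0, 2, 0)
VC(e4, invoked at 6): max of VC(e1)=(0, 0, 1, 0), then +1 on thread thr0 → (1, 0, 1, 0)
VC(e8, invoked at 13): max of VC(e6)=(0, 0, 0, 2), then +1 on thread thr3 → (0, 0, 0, 3)
VC(e5, invoked at 8): max of VC(e4)=(1, 0, 1, 0), then +1 on thread thr0 → (2, 0, 1, 0)
target: VC(e4) = (1, 0, 1, 0)

(1, 0, 1, 0)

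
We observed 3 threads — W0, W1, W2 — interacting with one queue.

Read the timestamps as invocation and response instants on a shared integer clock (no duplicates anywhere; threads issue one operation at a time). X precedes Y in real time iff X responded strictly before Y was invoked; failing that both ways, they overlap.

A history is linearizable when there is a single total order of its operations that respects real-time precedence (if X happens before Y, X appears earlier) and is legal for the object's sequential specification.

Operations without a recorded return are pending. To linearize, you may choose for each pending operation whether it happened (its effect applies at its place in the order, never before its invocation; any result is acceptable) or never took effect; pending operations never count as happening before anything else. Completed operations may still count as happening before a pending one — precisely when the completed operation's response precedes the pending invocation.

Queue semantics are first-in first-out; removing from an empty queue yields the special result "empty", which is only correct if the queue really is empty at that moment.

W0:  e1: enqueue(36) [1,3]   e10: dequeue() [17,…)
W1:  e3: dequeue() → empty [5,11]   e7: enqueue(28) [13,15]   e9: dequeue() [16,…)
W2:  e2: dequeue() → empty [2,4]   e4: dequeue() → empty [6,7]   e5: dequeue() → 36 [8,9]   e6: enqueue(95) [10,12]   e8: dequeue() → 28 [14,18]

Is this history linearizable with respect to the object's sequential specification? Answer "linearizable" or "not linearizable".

prefix check: 1..8 passes, 1..9 fails once e5's time-9 response joins
the 4 completed operations admit 2 real-time orders; each fails the queue replay
no completion choice of the 1 pending operation (e3) rescues it — every subset was tried
one such order, e1, e2, e4, e5 (pending dropped), breaks at step 2 where e2 dequeue() → empty is illegal
one such order, e2, e1, e4, e5 (pending dropped), breaks at step 3 where e4 dequeue() → empty is illegal

not linearizable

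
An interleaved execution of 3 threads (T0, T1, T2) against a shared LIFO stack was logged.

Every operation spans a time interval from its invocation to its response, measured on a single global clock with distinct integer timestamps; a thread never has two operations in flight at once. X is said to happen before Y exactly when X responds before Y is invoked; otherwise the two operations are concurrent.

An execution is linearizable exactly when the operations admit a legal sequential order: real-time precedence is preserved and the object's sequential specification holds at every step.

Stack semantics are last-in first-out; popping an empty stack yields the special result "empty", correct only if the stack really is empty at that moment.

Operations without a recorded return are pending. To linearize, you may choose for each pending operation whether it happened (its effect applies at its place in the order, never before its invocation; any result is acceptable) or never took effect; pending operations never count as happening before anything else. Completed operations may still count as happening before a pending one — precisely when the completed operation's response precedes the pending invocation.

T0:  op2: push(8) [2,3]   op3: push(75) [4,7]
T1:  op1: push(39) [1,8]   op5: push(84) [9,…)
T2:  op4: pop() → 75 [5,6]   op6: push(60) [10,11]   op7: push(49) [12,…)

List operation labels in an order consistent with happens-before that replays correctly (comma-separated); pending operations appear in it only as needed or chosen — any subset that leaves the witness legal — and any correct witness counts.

op1, op2, op3, op4, op5, op6

step 1: op1 push(39) — stack <39>
step 2: op2 push(8) — stack <39,8>
step 3: op3 push(75) — stack <39,8,75>
step 4: op4 pop() → 75 — stack <39,8>
step 5: op5 push(84) (pending, included) — stack <39,8,84>
step 6: op6 push(60) — stack <39,8,84,60>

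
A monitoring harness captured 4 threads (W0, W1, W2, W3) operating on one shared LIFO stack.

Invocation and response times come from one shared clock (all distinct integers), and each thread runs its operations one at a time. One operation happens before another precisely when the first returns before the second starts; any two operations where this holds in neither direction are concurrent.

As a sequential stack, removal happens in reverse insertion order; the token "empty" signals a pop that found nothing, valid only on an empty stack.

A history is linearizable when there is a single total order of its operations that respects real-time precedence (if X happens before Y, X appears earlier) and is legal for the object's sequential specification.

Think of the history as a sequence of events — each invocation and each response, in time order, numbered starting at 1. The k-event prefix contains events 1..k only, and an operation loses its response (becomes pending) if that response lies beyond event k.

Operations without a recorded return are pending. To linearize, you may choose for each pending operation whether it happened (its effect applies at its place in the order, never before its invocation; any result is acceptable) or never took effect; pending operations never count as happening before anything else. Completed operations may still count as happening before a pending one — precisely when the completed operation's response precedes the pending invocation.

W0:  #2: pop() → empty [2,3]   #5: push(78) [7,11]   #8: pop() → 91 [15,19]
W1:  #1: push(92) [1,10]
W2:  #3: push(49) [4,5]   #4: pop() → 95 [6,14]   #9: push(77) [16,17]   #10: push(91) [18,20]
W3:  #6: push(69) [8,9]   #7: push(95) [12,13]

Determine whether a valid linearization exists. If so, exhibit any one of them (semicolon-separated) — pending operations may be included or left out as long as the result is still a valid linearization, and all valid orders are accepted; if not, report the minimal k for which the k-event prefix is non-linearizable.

linearizable — witness: #2; #1; #3; #5; #6; #7; #4; #9; #10; #8

1. #2 pop() → empty, leaving stack <>
2. #1 push(92), leaving stack <92>
3. #3 push(49), leaving stack <92,49>
4. #5 push(78), leaving stack <92,49,78>
5. #6 push(69), leaving stack <92,49,78,69>
6. #7 push(95), leaving stack <92,49,78,69,95>
7. #4 pop() → 95, leaving stack <92,49,78,69>
8. #9 push(77), leaving stack <92,49,78,69,77>
9. #10 push(91), leaving stack <92,49,78,69,77,91>
10. #8 pop() → 91, leaving stack <92,49,78,69,77>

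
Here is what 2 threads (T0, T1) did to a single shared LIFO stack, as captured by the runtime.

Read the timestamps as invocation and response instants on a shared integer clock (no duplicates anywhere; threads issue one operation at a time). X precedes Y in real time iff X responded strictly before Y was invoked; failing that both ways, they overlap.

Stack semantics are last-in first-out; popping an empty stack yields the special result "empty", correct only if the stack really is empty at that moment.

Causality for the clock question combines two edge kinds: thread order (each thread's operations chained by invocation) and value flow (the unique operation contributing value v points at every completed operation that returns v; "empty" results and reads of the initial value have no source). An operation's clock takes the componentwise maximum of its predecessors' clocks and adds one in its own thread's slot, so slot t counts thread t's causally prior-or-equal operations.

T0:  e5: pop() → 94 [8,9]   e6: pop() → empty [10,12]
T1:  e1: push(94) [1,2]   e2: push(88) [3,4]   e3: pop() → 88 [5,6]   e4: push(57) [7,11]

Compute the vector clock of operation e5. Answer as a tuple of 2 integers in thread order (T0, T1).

e1, invoked 1, has no incoming edges; only T1's bump applies → (0, 1)
merge at e2 (invoked 3): VC(e1)=(0, 1), own-thread bump on T1 → (0, 2)
merge at e5 (invoked 8): VC(e1)=(0, 1), own-thread bump on T0 → (1, 1)
merge at e3 (invoked 5): VC(e2)=(0, 2), own-thread bump on T1 → (0, 3)
merge at e6 (invoked 10): VC(e5)=(1, 1), own-thread bump on T0 → (2, 1)
merge at e4 (invoked 7): VC(e3)=(0, 3), own-thread bump on T1 → (0, 4)
target: VC(e5) = (1, 1)

(1, 1)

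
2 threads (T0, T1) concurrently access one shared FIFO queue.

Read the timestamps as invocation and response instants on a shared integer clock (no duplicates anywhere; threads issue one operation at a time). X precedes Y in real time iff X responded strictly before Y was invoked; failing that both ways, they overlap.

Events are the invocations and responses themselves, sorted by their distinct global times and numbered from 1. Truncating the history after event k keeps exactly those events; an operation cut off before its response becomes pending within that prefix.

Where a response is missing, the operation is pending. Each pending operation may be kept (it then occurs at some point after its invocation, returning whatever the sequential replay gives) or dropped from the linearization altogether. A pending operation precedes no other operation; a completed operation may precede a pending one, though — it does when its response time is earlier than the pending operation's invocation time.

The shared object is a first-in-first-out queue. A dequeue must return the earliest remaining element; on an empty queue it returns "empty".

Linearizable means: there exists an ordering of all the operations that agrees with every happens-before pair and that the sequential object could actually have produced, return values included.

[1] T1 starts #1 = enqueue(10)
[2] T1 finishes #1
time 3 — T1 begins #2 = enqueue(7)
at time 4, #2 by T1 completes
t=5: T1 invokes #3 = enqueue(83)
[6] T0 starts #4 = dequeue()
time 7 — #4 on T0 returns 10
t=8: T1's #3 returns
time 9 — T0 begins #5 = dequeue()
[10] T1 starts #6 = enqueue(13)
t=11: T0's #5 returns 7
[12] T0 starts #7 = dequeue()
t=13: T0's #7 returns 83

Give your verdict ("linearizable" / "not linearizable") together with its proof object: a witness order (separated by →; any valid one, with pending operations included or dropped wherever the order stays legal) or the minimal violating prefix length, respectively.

after step 1 (#1 enqueue(10)): queue <10>
after step 2 (#2 enqueue(7)): queue <10,7>
after step 3 (#3 enqueue(83)): queue <10,7,83>
after step 4 (#4 dequeue() → 10): queue <7,83>
after step 5 (#5 dequeue() → 7): queue <83>
after step 6 (#6 enqueue(13) (pending, included)): queue <83,13>
after step 7 (#7 dequeue() → 83): queue <13>

linearizable — witness: #1 → #2 → #3 → #4 → #5 → #6 → #7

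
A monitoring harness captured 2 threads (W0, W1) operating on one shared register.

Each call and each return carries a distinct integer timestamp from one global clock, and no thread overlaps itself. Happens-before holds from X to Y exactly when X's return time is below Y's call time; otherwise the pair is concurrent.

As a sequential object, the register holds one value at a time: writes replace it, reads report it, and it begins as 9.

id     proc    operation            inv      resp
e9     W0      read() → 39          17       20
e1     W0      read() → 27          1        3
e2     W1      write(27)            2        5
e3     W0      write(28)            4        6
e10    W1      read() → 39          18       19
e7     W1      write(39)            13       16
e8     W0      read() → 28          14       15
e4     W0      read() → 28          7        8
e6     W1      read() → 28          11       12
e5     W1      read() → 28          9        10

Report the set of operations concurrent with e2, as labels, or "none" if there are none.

e2 runs from 2 to 5; window-overlapping ops are concurrent
e1 [1,3]: concurrent
e3 [4,6]: concurrent
e4 [7,8]: after
e5 [9,10]: after
e6 [11,12]: after
e7 [13,16]: after
e8 [14,15]: after
e9 [17,20]: after
e10 [18,19]: after

e1, e3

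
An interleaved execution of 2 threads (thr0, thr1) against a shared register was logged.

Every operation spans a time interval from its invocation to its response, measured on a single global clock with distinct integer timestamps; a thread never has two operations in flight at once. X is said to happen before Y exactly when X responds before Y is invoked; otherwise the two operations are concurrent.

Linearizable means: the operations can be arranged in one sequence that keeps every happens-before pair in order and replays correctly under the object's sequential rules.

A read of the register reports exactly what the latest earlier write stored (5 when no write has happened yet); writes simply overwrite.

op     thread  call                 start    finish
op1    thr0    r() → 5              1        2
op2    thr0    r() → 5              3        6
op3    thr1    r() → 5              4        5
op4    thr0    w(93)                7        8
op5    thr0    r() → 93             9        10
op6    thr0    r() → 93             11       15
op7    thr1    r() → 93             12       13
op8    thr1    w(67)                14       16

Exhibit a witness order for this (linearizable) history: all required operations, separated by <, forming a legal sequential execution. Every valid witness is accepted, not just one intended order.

1. op1 r() → 5, leaving value 5
2. op2 r() → 5, leaving value 5
3. op3 r() → 5, leaving value 5
4. op4 w(93), leaving value 93
5. op5 r() → 93, leaving value 93
6. op6 r() → 93, leaving value 93
7. op7 r() → 93, leaving value 93
8. op8 w(67), leaving value 67

op1 < op2 < op3 < op4 < op5 < op6 < op7 < op8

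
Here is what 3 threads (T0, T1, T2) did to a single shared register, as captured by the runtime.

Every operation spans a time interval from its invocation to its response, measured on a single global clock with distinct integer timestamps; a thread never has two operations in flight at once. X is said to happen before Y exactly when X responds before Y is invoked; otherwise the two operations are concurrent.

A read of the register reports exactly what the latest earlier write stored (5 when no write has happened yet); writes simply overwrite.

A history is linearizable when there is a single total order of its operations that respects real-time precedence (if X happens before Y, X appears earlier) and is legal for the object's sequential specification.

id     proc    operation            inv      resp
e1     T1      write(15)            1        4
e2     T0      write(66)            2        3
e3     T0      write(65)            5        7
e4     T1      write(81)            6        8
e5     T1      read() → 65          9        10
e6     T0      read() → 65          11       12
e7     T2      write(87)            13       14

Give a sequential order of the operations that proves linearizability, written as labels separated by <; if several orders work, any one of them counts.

1. e1 write(15), leaving value 15
2. e2 write(66), leaving value 66
3. e4 write(81), leaving value 81
4. e3 write(65), leaving value 65
5. e5 read() → 65, leaving value 65
6. e6 read() → 65, leaving value 65
7. e7 write(87), leaving value 87

e1 < e2 < e4 < e3 < e5 < e6 < e7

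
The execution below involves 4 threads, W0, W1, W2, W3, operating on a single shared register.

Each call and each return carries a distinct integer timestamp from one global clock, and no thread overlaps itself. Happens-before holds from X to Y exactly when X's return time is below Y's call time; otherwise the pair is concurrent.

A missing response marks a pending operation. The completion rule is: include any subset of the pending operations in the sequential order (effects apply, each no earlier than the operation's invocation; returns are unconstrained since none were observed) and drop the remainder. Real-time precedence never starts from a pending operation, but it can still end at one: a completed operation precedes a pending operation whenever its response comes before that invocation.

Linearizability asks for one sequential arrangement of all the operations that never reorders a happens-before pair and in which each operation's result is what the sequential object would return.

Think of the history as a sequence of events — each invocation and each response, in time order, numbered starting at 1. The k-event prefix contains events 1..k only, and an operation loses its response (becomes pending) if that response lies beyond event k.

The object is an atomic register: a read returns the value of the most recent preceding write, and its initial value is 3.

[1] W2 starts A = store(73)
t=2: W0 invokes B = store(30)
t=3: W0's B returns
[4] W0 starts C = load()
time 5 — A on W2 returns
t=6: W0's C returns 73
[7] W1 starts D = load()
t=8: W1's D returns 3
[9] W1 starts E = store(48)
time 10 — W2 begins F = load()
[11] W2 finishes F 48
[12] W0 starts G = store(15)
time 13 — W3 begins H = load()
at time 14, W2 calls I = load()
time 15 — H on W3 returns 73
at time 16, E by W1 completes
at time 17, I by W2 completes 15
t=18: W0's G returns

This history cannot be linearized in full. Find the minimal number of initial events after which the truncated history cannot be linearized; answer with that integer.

events 1..7 are linearizable; a witness order is B, A, C:
after step 1 (B store(30)): value 30
after step 2 (A store(73)): value 73
after step 3 (C load() → 73): value 73
once event 8 joins (D's response, time 8), exhaustive search finds no witness
for example A, B, C, D fails at step 3: C load() → 73 is not legal there
for example B, A, C, D fails at step 4: D load() → 3 is not legal there

8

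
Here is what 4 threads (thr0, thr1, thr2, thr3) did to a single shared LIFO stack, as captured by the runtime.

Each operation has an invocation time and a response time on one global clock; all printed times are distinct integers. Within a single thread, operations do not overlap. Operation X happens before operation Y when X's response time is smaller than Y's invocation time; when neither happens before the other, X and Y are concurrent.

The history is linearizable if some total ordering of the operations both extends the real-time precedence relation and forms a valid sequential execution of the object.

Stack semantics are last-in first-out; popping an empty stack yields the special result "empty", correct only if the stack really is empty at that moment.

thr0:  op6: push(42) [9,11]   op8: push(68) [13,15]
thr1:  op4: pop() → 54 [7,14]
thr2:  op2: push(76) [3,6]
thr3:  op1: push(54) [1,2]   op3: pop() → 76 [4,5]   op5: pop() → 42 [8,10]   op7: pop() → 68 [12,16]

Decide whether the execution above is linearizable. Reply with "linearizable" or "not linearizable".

linearizable

witness order: op1, op2, op3, op4, op6, op5, op8, op7
step 1: op1 push(54) — stack <54>
step 2: op2 push(76) — stack <54,76>
step 3: op3 pop() → 76 — stack <54>
step 4: op4 pop() → 54 — stack <>
step 5: op6 push(42) — stack <42>
step 6: op5 pop() → 42 — stack <>
step 7: op8 push(68) — stack <68>
step 8: op7 pop() → 68 — stack <>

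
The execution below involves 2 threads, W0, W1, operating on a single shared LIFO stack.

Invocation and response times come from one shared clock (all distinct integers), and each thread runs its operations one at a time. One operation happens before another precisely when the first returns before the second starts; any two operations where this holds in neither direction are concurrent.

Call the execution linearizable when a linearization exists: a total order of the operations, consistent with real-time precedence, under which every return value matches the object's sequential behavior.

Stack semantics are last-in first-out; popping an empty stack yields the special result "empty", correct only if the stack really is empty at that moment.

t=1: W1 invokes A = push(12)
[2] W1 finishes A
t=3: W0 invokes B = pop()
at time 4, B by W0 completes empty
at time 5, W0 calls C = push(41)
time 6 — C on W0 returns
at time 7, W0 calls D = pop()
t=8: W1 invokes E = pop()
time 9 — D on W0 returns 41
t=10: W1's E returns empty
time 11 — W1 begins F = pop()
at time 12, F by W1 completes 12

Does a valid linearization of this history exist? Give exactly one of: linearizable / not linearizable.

not linearizable

the violation lands at event 4, B's response at time 4: events 1..3 linearize, events 1..4 do not
exactly one order of the 2 completed ops respects real time; the LIFO stack replay fails
take A, B: step 2 already fails, because B pop() → empty cannot occur there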